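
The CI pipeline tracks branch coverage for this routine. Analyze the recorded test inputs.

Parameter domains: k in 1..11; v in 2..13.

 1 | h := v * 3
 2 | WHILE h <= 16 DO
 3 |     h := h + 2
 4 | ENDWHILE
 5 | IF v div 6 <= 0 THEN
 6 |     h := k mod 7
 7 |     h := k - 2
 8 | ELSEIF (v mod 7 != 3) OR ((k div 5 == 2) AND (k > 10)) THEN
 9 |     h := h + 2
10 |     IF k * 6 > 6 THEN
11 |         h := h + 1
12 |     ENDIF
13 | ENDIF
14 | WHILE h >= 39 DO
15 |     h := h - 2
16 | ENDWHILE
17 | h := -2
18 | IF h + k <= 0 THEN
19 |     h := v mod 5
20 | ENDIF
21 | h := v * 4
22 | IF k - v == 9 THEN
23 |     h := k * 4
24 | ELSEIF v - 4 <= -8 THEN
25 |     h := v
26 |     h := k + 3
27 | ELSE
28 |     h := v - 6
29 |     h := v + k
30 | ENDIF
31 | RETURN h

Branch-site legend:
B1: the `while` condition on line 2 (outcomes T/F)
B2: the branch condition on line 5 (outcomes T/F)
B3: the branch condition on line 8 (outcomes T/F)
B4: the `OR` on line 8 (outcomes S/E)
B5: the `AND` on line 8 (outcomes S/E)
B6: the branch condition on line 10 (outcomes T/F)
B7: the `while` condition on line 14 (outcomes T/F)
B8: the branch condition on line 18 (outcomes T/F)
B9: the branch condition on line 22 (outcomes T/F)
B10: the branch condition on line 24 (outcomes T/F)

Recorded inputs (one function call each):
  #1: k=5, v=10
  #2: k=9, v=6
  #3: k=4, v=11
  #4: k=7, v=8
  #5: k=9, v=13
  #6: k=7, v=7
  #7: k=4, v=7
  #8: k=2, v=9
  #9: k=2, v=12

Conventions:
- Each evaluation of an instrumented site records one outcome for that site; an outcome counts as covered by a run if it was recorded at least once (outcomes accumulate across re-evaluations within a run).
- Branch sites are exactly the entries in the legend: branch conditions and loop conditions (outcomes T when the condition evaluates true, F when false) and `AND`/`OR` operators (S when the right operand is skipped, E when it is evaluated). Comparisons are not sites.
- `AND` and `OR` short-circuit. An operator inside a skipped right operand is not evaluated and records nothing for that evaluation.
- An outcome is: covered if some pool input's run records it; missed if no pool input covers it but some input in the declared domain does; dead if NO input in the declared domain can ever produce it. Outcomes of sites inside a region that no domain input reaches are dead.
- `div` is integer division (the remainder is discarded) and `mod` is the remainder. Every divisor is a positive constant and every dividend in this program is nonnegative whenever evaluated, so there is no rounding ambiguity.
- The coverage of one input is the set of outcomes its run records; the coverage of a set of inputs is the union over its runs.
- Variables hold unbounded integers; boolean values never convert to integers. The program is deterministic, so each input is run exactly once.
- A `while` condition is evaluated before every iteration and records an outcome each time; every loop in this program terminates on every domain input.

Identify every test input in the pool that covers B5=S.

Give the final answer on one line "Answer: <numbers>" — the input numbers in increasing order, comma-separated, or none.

input #1 (k=5, v=10): records B5=S
input #2 (k=9, v=6): does not record B5=S
input #3 (k=4, v=11): does not record B5=S
input #4 (k=7, v=8): does not record B5=S
input #5 (k=9, v=13): does not record B5=S
input #6 (k=7, v=7): does not record B5=S
input #7 (k=4, v=7): does not record B5=S
input #8 (k=2, v=9): does not record B5=S
input #9 (k=2, v=12): does not record B5=S

Answer: 1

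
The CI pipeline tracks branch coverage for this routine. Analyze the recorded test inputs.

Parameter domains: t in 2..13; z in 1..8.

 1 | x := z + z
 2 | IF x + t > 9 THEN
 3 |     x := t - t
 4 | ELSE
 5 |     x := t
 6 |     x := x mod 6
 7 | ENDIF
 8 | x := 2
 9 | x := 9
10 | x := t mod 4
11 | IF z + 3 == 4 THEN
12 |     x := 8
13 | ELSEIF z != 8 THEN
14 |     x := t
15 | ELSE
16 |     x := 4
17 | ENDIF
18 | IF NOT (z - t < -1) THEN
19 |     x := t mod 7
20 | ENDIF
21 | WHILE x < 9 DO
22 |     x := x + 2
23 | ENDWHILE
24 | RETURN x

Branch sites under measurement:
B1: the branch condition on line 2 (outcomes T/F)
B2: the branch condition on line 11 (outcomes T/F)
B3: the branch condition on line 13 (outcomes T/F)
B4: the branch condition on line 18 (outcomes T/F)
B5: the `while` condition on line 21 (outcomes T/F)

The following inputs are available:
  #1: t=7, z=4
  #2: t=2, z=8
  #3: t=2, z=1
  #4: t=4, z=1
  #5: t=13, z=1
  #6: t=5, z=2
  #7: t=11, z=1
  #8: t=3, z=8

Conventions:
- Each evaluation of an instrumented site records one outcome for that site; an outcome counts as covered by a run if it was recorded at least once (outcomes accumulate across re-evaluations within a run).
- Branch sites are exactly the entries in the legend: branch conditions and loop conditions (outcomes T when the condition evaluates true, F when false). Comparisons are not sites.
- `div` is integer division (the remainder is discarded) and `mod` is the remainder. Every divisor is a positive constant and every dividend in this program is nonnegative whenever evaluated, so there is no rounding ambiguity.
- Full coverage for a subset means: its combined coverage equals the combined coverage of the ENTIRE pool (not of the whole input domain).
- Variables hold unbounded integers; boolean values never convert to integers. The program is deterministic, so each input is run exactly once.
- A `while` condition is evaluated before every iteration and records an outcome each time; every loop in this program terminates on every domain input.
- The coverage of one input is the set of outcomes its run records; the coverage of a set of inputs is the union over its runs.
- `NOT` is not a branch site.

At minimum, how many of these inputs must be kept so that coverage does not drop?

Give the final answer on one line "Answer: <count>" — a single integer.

#1 (t=7, z=4) -> covered: B1=T, B2=F, B3=T, B4=F, B5=T, B5=F
#2 (t=2, z=8) -> covered: B1=T, B2=F, B3=F, B4=T, B5=T, B5=F
#3 (t=2, z=1) -> covered: B1=F, B2=T, B4=T, B5=T, B5=F
#4 (t=4, z=1) -> covered: B1=F, B2=T, B4=F, B5=T, B5=F
#5 (t=13, z=1) -> covered: B1=T, B2=T, B4=F, B5=T, B5=F
#6 (t=5, z=2) -> covered: B1=F, B2=F, B3=T, B4=F, B5=T, B5=F
#7 (t=11, z=1) -> covered: B1=T, B2=T, B4=F, B5=T, B5=F
#8 (t=3, z=8) -> covered: B1=T, B2=F, B3=F, B4=T, B5=T, B5=F
together the pool reaches 10 outcomes: B1=T, B1=F, B2=T, B2=F, B3=T, B3=F, B4=T, B4=F, B5=T, B5=F
size 1 is not enough: best union over all size-1 subsets is 6/10
size 2 is not enough: best union over all size-2 subsets is 9/10
at size 3, {1, 2, 3} reaches all 10 outcomes; every lexicographically earlier size-3 subset fails

Answer: 3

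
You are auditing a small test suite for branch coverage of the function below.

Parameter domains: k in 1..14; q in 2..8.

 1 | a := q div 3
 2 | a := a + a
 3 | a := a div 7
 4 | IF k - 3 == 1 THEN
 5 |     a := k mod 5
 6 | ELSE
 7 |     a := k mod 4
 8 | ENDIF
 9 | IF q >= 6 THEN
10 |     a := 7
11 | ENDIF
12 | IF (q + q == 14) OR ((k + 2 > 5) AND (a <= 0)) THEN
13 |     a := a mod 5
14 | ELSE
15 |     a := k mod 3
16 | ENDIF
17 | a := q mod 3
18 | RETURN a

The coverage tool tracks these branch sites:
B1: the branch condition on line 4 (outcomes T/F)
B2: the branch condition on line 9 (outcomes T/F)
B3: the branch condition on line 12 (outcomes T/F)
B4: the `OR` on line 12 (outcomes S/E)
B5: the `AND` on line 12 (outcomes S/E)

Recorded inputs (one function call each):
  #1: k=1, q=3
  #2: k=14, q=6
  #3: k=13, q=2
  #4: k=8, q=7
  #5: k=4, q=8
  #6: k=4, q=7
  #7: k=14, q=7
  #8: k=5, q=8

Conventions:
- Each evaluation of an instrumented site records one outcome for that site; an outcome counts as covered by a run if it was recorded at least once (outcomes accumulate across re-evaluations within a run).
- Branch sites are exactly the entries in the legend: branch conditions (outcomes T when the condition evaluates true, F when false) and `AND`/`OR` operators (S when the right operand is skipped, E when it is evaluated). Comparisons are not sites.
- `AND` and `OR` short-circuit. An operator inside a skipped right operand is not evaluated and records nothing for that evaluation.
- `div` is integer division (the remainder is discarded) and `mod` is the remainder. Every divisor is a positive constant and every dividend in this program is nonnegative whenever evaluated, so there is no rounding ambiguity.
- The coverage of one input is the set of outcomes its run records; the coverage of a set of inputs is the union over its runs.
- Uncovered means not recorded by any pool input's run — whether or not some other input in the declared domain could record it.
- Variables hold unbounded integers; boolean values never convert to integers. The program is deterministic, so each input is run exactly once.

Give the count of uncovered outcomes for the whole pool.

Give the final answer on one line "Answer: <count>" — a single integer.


test 1 (k=1, q=3) fires B1->F, B2->F, B4->E, B5->S, B3->F; hits B1=F, B2=F, B3=F, B4=E, B5=S
test 2 (k=14, q=6) fires B1->F, B2->T, B4->E, B5->E, B3->F; hits B1=F, B2=T, B3=F, B4=E, B5=E
test 3 (k=13, q=2) fires B1->F, B2->F, B4->E, B5->E, B3->F; hits B1=F, B2=F, B3=F, B4=E, B5=E
test 4 (k=8, q=7) fires B1->F, B2->T, B4->S, B3->T; hits B1=F, B2=T, B3=T, B4=S
test 5 (k=4, q=8) fires B1->T, B2->T, B4->E, B5->E, B3->F; hits B1=T, B2=T, B3=F, B4=E, B5=E
test 6 (k=4, q=7) fires B1->T, B2->T, B4->S, B3->T; hits B1=T, B2=T, B3=T, B4=S
test 7 (k=14, q=7) fires B1->F, B2->T, B4->S, B3->T; hits B1=F, B2=T, B3=T, B4=S
test 8 (k=5, q=8) fires B1->F, B2->T, B4->E, B5->E, B3->F; hits B1=F, B2=T, B3=F, B4=E, B5=E
union over the pool: B1=T, B1=F, B2=T, B2=F, B3=T, B3=F, B4=S, B4=E, B5=S, B5=E
uncovered (0 of 10): none
Answer: 0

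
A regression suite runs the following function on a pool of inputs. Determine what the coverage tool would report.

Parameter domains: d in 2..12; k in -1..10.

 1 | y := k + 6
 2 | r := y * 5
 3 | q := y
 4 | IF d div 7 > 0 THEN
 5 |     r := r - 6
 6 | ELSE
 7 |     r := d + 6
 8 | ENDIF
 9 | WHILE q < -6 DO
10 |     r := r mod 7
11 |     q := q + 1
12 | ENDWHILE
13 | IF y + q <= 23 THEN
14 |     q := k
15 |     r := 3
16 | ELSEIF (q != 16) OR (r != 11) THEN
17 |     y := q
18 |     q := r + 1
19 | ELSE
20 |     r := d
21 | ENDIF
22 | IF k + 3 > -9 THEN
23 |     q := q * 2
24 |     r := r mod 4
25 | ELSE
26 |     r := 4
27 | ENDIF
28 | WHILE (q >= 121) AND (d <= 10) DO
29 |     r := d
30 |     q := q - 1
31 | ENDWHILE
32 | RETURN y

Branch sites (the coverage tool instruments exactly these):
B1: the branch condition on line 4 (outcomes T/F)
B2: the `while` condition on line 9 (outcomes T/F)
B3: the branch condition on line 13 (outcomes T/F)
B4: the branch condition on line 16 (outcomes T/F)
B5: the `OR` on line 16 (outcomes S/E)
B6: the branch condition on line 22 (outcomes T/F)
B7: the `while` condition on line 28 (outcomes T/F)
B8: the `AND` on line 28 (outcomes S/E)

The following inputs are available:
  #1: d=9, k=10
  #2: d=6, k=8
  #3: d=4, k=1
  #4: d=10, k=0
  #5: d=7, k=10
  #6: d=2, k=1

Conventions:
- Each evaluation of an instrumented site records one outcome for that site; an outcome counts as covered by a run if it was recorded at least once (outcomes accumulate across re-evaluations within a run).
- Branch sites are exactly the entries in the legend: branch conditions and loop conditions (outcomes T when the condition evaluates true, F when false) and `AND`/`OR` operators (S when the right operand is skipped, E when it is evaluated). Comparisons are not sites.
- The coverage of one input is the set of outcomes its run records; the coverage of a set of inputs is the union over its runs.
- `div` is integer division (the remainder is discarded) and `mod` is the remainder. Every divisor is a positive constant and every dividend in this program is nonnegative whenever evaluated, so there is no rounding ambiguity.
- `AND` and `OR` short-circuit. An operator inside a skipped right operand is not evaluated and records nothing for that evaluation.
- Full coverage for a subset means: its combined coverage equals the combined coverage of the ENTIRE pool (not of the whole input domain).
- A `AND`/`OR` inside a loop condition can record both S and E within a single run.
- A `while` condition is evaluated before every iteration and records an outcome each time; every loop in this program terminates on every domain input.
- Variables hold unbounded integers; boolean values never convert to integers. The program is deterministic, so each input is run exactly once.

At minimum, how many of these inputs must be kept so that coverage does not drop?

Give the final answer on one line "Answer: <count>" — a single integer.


input #1 (d=9, k=10): events B1->T, B2->F, B3->F, B5->E, B4->T, B6->T, B8->E, B7->T, B8->E, B7->T, B8->E, B7->T, B8->E, B7->T, ...; covers B1=T, B2=F, B3=F, B4=T, B5=E, B6=T, B7=T, B7=F, B8=S, B8=E
input #2 (d=6, k=8): events B1->F, B2->F, B3->F, B5->S, B4->T, B6->T, B8->S, B7->F; covers B1=F, B2=F, B3=F, B4=T, B5=S, B6=T, B7=F, B8=S
input #3 (d=4, k=1): events B1->F, B2->F, B3->T, B6->T, B8->S, B7->F; covers B1=F, B2=F, B3=T, B6=T, B7=F, B8=S
input #4 (d=10, k=0): events B1->T, B2->F, B3->T, B6->T, B8->S, B7->F; covers B1=T, B2=F, B3=T, B6=T, B7=F, B8=S
input #5 (d=7, k=10): events B1->T, B2->F, B3->F, B5->E, B4->T, B6->T, B8->E, B7->T, B8->E, B7->T, B8->E, B7->T, B8->E, B7->T, ...; covers B1=T, B2=F, B3=F, B4=T, B5=E, B6=T, B7=T, B7=F, B8=S, B8=E
input #6 (d=2, k=1): events B1->F, B2->F, B3->T, B6->T, B8->S, B7->F; covers B1=F, B2=F, B3=T, B6=T, B7=F, B8=S
the full pool covers 13 outcomes: B1=T, B1=F, B2=F, B3=T, B3=F, B4=T, B5=S, B5=E, B6=T, B7=T, B7=F, B8=S, B8=E
no size-1 subset reaches all 13 outcomes (best union: 10/13)
no size-2 subset reaches all 13 outcomes (best union: 12/13)
the canonical winner is {1, 2, 3}: size 3, full 13-outcome coverage, earliest index list among size-3 covers
Answer: 3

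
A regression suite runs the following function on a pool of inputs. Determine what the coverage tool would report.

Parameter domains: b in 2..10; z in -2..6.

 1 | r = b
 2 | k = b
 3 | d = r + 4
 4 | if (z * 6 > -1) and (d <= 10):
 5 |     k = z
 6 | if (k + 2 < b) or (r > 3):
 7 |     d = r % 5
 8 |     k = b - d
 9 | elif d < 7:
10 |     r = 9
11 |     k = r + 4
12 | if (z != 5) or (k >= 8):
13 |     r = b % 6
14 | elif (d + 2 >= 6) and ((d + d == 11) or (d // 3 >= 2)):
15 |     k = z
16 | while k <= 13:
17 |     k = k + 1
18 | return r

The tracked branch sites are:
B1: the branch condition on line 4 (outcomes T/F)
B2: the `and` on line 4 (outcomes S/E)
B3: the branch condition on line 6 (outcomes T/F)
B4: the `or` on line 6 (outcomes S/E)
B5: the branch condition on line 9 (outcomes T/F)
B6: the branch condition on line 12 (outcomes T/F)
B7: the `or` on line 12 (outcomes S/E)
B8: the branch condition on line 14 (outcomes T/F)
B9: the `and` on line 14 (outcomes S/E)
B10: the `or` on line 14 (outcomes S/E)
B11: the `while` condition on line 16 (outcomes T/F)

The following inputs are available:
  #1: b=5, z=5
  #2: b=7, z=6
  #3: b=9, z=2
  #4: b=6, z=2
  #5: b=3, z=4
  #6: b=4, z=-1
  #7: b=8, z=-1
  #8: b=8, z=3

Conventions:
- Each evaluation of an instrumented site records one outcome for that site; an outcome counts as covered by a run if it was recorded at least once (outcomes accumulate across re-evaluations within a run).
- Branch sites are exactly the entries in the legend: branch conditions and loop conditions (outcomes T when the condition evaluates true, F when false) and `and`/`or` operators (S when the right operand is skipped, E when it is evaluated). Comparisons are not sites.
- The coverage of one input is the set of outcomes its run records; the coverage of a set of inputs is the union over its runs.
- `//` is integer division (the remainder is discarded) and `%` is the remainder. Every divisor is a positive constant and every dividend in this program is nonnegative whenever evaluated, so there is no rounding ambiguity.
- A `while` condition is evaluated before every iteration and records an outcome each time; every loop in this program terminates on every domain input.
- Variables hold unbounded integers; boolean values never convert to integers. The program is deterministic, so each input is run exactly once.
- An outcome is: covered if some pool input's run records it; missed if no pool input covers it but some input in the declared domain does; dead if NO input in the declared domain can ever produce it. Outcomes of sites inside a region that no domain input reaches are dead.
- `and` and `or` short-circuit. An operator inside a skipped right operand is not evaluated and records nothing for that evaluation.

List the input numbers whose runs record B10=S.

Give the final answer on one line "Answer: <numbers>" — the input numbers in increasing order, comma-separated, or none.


input #1 (b=5, z=5): misses B10=S
input #2 (b=7, z=6): misses B10=S
input #3 (b=9, z=2): misses B10=S
input #4 (b=6, z=2): misses B10=S
input #5 (b=3, z=4): misses B10=S
input #6 (b=4, z=-1): misses B10=S
input #7 (b=8, z=-1): misses B10=S
input #8 (b=8, z=3): misses B10=S
Answer: none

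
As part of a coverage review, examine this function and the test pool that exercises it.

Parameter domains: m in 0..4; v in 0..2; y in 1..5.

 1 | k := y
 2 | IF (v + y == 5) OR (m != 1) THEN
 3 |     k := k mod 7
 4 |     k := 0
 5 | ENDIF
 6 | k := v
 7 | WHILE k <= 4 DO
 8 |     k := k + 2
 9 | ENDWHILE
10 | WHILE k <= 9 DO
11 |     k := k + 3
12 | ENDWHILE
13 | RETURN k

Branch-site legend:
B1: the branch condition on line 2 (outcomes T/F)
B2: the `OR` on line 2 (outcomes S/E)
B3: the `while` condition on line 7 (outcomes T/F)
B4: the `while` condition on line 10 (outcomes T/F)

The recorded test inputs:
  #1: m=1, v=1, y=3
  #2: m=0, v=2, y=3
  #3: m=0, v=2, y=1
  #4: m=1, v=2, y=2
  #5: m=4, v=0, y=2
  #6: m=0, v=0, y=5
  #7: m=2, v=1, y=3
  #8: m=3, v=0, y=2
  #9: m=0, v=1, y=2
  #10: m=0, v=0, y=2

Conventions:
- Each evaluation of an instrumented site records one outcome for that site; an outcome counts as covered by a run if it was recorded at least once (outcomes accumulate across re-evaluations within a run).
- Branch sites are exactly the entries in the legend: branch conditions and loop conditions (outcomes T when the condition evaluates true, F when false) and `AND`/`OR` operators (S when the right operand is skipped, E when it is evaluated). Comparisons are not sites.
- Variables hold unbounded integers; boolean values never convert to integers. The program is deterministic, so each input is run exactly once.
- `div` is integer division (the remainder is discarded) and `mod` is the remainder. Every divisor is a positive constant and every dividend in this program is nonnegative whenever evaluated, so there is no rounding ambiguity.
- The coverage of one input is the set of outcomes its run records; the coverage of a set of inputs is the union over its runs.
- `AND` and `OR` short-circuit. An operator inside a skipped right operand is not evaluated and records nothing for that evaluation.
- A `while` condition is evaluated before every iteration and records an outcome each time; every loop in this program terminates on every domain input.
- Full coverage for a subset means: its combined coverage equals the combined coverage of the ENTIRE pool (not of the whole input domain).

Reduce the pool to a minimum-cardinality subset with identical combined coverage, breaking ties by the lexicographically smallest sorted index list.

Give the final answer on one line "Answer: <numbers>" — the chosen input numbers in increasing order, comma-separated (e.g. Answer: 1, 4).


run #1 (m=1, v=1, y=3) records B1=F, B2=E, B3=T, B3=F, B4=T, B4=F
run #2 (m=0, v=2, y=3) records B1=T, B2=S, B3=T, B3=F, B4=T, B4=F
run #3 (m=0, v=2, y=1) records B1=T, B2=E, B3=T, B3=F, B4=T, B4=F
run #4 (m=1, v=2, y=2) records B1=F, B2=E, B3=T, B3=F, B4=T, B4=F
run #5 (m=4, v=0, y=2) records B1=T, B2=E, B3=T, B3=F, B4=T, B4=F
run #6 (m=0, v=0, y=5) records B1=T, B2=S, B3=T, B3=F, B4=T, B4=F
run #7 (m=2, v=1, y=3) records B1=T, B2=E, B3=T, B3=F, B4=T, B4=F
run #8 (m=3, v=0, y=2) records B1=T, B2=E, B3=T, B3=F, B4=T, B4=F
run #9 (m=0, v=1, y=2) records B1=T, B2=E, B3=T, B3=F, B4=T, B4=F
run #10 (m=0, v=0, y=2) records B1=T, B2=E, B3=T, B3=F, B4=T, B4=F
union over all inputs: B1=T, B1=F, B2=S, B2=E, B3=T, B3=F, B4=T, B4=F (8 outcomes)
size 1 is not enough: best union over all size-1 subsets is 6/8
the canonical winner is {1, 2}: size 2, full 8-outcome coverage, earliest index list among size-2 covers
Answer: 1, 2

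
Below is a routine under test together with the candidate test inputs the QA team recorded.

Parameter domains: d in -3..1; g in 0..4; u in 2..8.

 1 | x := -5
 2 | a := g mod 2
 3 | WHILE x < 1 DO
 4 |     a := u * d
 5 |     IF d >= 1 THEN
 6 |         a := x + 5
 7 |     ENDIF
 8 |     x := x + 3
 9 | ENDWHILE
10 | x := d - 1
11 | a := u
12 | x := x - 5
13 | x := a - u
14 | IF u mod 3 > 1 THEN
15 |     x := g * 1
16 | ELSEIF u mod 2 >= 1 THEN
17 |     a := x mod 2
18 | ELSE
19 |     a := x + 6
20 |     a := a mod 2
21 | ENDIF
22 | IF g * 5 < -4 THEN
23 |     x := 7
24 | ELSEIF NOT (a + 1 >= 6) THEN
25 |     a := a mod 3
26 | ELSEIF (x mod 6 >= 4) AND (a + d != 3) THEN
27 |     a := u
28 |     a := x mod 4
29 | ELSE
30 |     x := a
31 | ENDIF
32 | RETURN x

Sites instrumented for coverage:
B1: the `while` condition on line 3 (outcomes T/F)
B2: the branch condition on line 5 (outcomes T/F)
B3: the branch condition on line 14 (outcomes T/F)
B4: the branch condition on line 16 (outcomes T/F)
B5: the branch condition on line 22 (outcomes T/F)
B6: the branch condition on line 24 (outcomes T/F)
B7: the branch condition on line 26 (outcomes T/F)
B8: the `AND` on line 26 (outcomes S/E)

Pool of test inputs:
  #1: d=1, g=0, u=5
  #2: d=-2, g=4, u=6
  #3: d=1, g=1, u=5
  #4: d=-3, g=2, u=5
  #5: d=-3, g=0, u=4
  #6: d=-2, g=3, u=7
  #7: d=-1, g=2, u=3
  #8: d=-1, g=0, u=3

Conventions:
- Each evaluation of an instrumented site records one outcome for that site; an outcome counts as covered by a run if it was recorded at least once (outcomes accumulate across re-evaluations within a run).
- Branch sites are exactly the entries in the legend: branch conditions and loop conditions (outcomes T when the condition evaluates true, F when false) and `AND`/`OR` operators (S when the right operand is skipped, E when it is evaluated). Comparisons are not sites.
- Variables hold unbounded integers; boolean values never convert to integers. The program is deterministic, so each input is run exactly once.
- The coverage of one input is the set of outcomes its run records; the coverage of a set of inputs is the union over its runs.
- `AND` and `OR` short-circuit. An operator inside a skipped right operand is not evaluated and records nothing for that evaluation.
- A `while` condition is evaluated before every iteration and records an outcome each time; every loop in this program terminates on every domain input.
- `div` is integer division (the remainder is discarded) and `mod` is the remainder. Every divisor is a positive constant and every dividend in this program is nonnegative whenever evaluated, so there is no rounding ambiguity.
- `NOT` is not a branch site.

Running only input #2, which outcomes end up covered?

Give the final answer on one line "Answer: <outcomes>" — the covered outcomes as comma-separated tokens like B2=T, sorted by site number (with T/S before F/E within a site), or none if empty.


Tracing the run of input #2 (d=-2, g=4, u=6):
  B1->T, B2->F, B1->T, B2->F, B1->F, B3->F, B4->F, B5->F, B6->T
distinct outcomes covered: B1=T, B1=F, B2=F, B3=F, B4=F, B5=F, B6=T
Answer: B1=T, B1=F, B2=F, B3=F, B4=F, B5=F, B6=T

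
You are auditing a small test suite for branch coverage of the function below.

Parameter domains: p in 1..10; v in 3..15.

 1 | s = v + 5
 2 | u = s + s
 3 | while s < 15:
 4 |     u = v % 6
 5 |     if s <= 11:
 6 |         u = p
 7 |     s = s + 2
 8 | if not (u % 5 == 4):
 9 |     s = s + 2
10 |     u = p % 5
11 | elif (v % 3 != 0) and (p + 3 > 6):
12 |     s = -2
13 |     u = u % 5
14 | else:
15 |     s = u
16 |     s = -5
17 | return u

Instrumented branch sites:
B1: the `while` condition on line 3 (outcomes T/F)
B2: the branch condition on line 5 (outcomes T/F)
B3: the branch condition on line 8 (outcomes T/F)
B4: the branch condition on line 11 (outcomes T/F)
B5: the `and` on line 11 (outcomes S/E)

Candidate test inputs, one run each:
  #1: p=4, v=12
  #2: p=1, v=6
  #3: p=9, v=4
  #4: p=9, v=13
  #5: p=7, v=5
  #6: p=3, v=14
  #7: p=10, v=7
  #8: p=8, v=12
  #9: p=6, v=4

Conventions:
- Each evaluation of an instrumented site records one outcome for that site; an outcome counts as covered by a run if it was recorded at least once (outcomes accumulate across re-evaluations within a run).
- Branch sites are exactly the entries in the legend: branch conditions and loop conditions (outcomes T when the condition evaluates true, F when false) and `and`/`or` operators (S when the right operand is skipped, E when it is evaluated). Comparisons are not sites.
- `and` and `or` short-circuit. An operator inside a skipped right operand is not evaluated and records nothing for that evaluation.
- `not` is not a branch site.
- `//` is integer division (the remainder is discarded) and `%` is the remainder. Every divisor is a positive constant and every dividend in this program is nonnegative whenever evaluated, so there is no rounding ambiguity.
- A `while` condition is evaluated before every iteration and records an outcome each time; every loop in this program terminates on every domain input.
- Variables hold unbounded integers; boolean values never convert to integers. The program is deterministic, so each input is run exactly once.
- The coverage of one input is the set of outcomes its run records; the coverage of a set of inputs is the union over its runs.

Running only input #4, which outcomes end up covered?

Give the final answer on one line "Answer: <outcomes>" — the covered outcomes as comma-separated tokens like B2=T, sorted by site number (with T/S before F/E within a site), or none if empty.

Tracing the run of input #4 (p=9, v=13):
  B1->F, B3->T
distinct outcomes covered: B1=F, B3=T

Answer: B1=F, B3=T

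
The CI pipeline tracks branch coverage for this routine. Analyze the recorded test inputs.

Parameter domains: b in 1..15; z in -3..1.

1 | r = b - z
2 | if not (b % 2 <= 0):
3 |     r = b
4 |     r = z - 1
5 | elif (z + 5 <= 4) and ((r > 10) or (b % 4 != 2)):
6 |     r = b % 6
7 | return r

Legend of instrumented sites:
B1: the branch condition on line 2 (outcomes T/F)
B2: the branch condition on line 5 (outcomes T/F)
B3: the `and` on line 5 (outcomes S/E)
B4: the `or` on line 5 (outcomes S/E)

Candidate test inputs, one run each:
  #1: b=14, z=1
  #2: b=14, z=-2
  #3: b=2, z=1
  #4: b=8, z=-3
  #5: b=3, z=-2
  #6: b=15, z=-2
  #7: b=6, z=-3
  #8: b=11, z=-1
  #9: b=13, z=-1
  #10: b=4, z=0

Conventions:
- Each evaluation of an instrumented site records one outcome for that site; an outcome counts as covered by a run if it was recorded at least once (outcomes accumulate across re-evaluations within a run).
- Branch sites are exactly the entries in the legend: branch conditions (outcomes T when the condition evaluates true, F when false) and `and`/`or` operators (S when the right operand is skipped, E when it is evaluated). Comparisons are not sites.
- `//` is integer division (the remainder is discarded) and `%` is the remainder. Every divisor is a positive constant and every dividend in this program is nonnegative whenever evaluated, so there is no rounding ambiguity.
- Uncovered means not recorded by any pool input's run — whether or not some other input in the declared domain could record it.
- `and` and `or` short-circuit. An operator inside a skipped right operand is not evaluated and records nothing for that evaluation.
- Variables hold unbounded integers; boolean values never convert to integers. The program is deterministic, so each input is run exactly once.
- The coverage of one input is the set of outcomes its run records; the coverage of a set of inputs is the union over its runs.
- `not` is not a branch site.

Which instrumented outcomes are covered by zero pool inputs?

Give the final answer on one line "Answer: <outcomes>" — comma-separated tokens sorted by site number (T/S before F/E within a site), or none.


input #1, b=14, z=1: events B1->F, B3->S, B2->F; outcomes B1=F, B2=F, B3=S
input #2, b=14, z=-2: events B1->F, B3->E, B4->S, B2->T; outcomes B1=F, B2=T, B3=E, B4=S
input #3, b=2, z=1: events B1->F, B3->S, B2->F; outcomes B1=F, B2=F, B3=S
input #4, b=8, z=-3: events B1->F, B3->E, B4->S, B2->T; outcomes B1=F, B2=T, B3=E, B4=S
input #5, b=3, z=-2: events B1->T; outcomes B1=T
input #6, b=15, z=-2: events B1->T; outcomes B1=T
input #7, b=6, z=-3: events B1->F, B3->E, B4->E, B2->F; outcomes B1=F, B2=F, B3=E, B4=E
input #8, b=11, z=-1: events B1->T; outcomes B1=T
input #9, b=13, z=-1: events B1->T; outcomes B1=T
input #10, b=4, z=0: events B1->F, B3->S, B2->F; outcomes B1=F, B2=F, B3=S
union over the pool: B1=T, B1=F, B2=T, B2=F, B3=S, B3=E, B4=S, B4=E
uncovered (0 of 8): none
Answer: none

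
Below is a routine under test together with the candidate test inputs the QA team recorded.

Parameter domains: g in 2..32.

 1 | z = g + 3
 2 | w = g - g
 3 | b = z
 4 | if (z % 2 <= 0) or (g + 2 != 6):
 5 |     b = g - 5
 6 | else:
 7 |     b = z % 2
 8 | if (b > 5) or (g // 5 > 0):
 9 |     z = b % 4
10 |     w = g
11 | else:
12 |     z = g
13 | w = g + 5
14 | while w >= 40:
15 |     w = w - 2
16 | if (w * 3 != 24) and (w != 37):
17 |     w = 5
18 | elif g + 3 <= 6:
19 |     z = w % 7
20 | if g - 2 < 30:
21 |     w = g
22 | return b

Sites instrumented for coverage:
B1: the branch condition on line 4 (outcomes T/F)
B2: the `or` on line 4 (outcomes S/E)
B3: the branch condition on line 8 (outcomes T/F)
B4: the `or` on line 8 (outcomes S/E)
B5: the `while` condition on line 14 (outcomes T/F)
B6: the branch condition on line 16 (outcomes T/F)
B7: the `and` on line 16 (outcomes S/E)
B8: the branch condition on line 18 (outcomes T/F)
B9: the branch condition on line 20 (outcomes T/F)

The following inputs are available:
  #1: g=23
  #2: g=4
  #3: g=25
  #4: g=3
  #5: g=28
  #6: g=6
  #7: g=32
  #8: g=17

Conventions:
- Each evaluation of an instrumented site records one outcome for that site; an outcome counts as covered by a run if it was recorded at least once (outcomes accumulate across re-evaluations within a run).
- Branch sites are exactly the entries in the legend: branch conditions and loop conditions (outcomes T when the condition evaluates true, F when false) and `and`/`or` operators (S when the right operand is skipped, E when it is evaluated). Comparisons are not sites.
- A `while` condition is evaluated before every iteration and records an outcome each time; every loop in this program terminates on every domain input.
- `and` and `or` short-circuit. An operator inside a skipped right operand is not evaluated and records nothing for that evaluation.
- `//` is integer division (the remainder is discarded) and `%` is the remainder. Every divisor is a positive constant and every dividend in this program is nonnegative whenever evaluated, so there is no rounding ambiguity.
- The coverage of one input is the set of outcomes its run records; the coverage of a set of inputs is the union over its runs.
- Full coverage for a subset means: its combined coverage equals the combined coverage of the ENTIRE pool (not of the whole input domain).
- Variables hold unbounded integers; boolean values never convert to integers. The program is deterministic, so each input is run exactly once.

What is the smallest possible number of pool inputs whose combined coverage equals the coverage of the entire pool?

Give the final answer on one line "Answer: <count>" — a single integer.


input #1, g=23: events B2->S, B1->T, B4->S, B3->T, B5->F, B7->E, B6->T, B9->T; outcomes B1=T, B2=S, B3=T, B4=S, B5=F, B6=T, B7=E, B9=T
input #2, g=4: events B2->E, B1->F, B4->E, B3->F, B5->F, B7->E, B6->T, B9->T; outcomes B1=F, B2=E, B3=F, B4=E, B5=F, B6=T, B7=E, B9=T
input #3, g=25: events B2->S, B1->T, B4->S, B3->T, B5->F, B7->E, B6->T, B9->T; outcomes B1=T, B2=S, B3=T, B4=S, B5=F, B6=T, B7=E, B9=T
input #4, g=3: events B2->S, B1->T, B4->E, B3->F, B5->F, B7->S, B6->F, B8->T, B9->T; outcomes B1=T, B2=S, B3=F, B4=E, B5=F, B6=F, B7=S, B8=T, B9=T
input #5, g=28: events B2->E, B1->T, B4->S, B3->T, B5->F, B7->E, B6->T, B9->T; outcomes B1=T, B2=E, B3=T, B4=S, B5=F, B6=T, B7=E, B9=T
input #6, g=6: events B2->E, B1->T, B4->E, B3->T, B5->F, B7->E, B6->T, B9->T; outcomes B1=T, B2=E, B3=T, B4=E, B5=F, B6=T, B7=E, B9=T
input #7, g=32: events B2->E, B1->T, B4->S, B3->T, B5->F, B7->E, B6->F, B8->F, B9->F; outcomes B1=T, B2=E, B3=T, B4=S, B5=F, B6=F, B7=E, B8=F, B9=F
input #8, g=17: events B2->S, B1->T, B4->S, B3->T, B5->F, B7->E, B6->T, B9->T; outcomes B1=T, B2=S, B3=T, B4=S, B5=F, B6=T, B7=E, B9=T
pool-wide coverage (17 outcomes): B1=T, B1=F, B2=S, B2=E, B3=T, B3=F, B4=S, B4=E, B5=F, B6=T, B6=F, B7=S, B7=E, B8=T, B8=F, B9=T, B9=F
size 1 is not enough: best union over all size-1 subsets is 9/17
size 2 is not enough: best union over all size-2 subsets is 15/17
the canonical winner is {2, 4, 7}: size 3, full 17-outcome coverage, earliest index list among size-3 covers
Answer: 3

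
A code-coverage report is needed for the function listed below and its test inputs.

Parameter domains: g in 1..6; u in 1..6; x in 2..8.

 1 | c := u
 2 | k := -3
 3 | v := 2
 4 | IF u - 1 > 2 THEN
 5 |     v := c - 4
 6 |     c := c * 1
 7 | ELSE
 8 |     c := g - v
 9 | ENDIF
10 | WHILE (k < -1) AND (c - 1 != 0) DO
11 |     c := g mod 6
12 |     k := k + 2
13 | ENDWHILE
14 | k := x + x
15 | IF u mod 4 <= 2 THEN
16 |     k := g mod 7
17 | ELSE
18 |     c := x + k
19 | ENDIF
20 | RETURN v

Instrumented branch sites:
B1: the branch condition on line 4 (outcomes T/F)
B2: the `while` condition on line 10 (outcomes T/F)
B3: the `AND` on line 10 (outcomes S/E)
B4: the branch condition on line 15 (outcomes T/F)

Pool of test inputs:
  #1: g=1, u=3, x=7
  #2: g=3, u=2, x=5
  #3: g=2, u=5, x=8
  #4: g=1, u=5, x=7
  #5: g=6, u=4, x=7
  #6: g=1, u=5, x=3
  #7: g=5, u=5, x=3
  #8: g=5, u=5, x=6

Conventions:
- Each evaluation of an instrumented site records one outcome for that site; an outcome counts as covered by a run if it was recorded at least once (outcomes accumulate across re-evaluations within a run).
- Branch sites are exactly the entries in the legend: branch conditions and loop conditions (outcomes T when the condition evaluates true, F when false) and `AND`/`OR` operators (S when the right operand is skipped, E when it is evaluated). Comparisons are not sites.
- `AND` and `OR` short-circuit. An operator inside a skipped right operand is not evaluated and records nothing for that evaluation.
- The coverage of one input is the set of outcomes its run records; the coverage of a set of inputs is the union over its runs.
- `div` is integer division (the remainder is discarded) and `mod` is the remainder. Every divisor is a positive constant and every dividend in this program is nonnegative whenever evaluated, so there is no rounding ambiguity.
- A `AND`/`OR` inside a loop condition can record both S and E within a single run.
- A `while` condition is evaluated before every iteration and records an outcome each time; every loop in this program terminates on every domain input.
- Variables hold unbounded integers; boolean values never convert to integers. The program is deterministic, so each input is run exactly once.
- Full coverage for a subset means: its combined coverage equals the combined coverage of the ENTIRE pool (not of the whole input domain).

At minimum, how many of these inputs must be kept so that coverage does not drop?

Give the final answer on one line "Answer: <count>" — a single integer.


#1 (g=1, u=3, x=7) -> covered: B1=F, B2=T, B2=F, B3=S, B3=E, B4=F
#2 (g=3, u=2, x=5) -> covered: B1=F, B2=F, B3=E, B4=T
#3 (g=2, u=5, x=8) -> covered: B1=T, B2=T, B2=F, B3=S, B3=E, B4=T
#4 (g=1, u=5, x=7) -> covered: B1=T, B2=T, B2=F, B3=S, B3=E, B4=T
#5 (g=6, u=4, x=7) -> covered: B1=T, B2=T, B2=F, B3=S, B3=E, B4=T
#6 (g=1, u=5, x=3) -> covered: B1=T, B2=T, B2=F, B3=S, B3=E, B4=T
#7 (g=5, u=5, x=3) -> covered: B1=T, B2=T, B2=F, B3=S, B3=E, B4=T
#8 (g=5, u=5, x=6) -> covered: B1=T, B2=T, B2=F, B3=S, B3=E, B4=T
union over all inputs: B1=T, B1=F, B2=T, B2=F, B3=S, B3=E, B4=T, B4=F (8 outcomes)
no size-1 subset reaches all 8 outcomes (best union: 6/8)
the canonical winner is {1, 3}: size 2, full 8-outcome coverage, earliest index list among size-2 covers
Answer: 2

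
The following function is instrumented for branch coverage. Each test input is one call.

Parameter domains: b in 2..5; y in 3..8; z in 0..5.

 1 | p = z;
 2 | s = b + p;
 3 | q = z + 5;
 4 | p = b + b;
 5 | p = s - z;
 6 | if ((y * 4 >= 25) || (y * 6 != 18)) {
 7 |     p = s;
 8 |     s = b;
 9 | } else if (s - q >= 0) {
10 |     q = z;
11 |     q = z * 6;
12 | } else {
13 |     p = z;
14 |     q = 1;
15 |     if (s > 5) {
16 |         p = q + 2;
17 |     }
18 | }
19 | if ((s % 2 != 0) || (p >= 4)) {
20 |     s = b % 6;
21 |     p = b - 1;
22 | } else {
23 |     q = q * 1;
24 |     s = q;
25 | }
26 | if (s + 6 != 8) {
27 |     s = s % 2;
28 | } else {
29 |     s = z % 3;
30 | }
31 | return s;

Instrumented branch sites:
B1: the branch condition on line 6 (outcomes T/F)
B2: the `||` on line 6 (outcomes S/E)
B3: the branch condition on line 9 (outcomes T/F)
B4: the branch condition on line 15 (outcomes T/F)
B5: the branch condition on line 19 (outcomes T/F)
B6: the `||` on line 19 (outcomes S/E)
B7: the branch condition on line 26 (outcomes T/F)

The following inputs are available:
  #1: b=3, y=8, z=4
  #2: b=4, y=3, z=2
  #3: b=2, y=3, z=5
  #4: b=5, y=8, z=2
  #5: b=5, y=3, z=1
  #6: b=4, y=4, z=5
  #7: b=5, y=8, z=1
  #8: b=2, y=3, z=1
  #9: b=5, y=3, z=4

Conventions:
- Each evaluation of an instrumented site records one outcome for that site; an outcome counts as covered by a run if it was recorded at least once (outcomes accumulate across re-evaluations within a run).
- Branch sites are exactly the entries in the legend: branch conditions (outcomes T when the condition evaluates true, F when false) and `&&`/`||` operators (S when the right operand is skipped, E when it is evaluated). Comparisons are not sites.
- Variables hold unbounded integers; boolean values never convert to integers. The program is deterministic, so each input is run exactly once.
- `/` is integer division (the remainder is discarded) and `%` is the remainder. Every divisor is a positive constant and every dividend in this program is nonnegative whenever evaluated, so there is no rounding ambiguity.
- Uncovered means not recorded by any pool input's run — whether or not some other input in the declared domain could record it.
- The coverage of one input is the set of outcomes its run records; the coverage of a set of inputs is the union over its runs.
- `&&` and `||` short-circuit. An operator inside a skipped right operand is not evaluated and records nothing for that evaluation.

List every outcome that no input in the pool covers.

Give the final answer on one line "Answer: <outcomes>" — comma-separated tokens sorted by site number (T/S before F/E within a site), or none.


test 1 (b=3, y=8, z=4) hits B1=T, B2=S, B5=T, B6=S, B7=T
test 2 (b=4, y=3, z=2) hits B1=F, B2=E, B3=F, B4=T, B5=F, B6=E, B7=T
test 3 (b=2, y=3, z=5) hits B1=F, B2=E, B3=F, B4=T, B5=T, B6=S, B7=F
test 4 (b=5, y=8, z=2) hits B1=T, B2=S, B5=T, B6=S, B7=T
test 5 (b=5, y=3, z=1) hits B1=F, B2=E, B3=T, B5=T, B6=E, B7=T
test 6 (b=4, y=4, z=5) hits B1=T, B2=E, B5=T, B6=E, B7=T
test 7 (b=5, y=8, z=1) hits B1=T, B2=S, B5=T, B6=S, B7=T
test 8 (b=2, y=3, z=1) hits B1=F, B2=E, B3=F, B4=F, B5=T, B6=S, B7=F
test 9 (b=5, y=3, z=4) hits B1=F, B2=E, B3=T, B5=T, B6=S, B7=T
union over the pool: B1=T, B1=F, B2=S, B2=E, B3=T, B3=F, B4=T, B4=F, B5=T, B5=F, B6=S, B6=E, B7=T, B7=F
uncovered (0 of 14): none
Answer: none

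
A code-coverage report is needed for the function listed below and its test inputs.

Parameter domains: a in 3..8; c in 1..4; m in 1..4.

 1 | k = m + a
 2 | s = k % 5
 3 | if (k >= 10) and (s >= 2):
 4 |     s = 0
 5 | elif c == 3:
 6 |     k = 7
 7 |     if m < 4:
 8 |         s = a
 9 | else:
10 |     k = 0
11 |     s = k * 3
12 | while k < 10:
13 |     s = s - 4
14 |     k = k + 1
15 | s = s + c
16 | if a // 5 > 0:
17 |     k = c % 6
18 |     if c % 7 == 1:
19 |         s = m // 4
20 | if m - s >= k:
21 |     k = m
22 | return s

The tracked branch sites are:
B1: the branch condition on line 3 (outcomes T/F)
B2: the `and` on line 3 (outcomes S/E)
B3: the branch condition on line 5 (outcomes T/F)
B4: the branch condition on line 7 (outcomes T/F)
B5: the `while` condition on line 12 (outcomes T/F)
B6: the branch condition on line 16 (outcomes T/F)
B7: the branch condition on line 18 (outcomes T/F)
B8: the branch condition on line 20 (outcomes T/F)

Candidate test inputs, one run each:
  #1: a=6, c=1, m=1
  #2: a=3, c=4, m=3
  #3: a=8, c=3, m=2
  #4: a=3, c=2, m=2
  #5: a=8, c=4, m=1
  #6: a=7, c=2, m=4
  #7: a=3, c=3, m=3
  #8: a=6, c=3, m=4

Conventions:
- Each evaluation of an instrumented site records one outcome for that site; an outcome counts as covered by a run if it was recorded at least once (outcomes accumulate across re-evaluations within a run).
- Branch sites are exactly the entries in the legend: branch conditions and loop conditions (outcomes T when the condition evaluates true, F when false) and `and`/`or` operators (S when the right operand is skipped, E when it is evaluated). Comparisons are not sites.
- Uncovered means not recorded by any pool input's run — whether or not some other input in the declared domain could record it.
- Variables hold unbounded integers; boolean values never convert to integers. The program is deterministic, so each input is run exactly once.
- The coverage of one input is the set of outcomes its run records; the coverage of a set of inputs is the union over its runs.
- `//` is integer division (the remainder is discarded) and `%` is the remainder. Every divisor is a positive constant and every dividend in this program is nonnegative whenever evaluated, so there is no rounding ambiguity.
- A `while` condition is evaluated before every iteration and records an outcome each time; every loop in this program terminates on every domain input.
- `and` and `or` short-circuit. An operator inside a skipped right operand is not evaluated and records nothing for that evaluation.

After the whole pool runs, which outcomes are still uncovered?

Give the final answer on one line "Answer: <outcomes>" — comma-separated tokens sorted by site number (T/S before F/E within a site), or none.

input #1 (a=6, c=1, m=1): events B2->S, B1->F, B3->F, B5->T, B5->T, B5->T, B5->T, B5->T, B5->T, B5->T, B5->T, B5->T, B5->T, B5->F, ...; covers B1=F, B2=S, B3=F, B5=T, B5=F, B6=T, B7=T, B8=T
input #2 (a=3, c=4, m=3): events B2->S, B1->F, B3->F, B5->T, B5->T, B5->T, B5->T, B5->T, B5->T, B5->T, B5->T, B5->T, B5->T, B5->F, ...; covers B1=F, B2=S, B3=F, B5=T, B5=F, B6=F, B8=T
input #3 (a=8, c=3, m=2): events B2->E, B1->F, B3->T, B4->T, B5->T, B5->T, B5->T, B5->F, B6->T, B7->F, B8->T; covers B1=F, B2=E, B3=T, B4=T, B5=T, B5=F, B6=T, B7=F, B8=T
input #4 (a=3, c=2, m=2): events B2->S, B1->F, B3->F, B5->T, B5->T, B5->T, B5->T, B5->T, B5->T, B5->T, B5->T, B5->T, B5->T, B5->F, ...; covers B1=F, B2=S, B3=F, B5=T, B5=F, B6=F, B8=T
input #5 (a=8, c=4, m=1): events B2->S, B1->F, B3->F, B5->T, B5->T, B5->T, B5->T, B5->T, B5->T, B5->T, B5->T, B5->T, B5->T, B5->F, ...; covers B1=F, B2=S, B3=F, B5=T, B5=F, B6=T, B7=F, B8=T
input #6 (a=7, c=2, m=4): events B2->E, B1->F, B3->F, B5->T, B5->T, B5->T, B5->T, B5->T, B5->T, B5->T, B5->T, B5->T, B5->T, B5->F, ...; covers B1=F, B2=E, B3=F, B5=T, B5=F, B6=T, B7=F, B8=T
input #7 (a=3, c=3, m=3): events B2->S, B1->F, B3->T, B4->T, B5->T, B5->T, B5->T, B5->F, B6->F, B8->F; covers B1=F, B2=S, B3=T, B4=T, B5=T, B5=F, B6=F, B8=F
input #8 (a=6, c=3, m=4): events B2->E, B1->F, B3->T, B4->F, B5->T, B5->T, B5->T, B5->F, B6->T, B7->F, B8->T; covers B1=F, B2=E, B3=T, B4=F, B5=T, B5=F, B6=T, B7=F, B8=T
union over the pool: B1=F, B2=S, B2=E, B3=T, B3=F, B4=T, B4=F, B5=T, B5=F, B6=T, B6=F, B7=T, B7=F, B8=T, B8=F
uncovered (1 of 16): B1=T

Answer: B1=T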